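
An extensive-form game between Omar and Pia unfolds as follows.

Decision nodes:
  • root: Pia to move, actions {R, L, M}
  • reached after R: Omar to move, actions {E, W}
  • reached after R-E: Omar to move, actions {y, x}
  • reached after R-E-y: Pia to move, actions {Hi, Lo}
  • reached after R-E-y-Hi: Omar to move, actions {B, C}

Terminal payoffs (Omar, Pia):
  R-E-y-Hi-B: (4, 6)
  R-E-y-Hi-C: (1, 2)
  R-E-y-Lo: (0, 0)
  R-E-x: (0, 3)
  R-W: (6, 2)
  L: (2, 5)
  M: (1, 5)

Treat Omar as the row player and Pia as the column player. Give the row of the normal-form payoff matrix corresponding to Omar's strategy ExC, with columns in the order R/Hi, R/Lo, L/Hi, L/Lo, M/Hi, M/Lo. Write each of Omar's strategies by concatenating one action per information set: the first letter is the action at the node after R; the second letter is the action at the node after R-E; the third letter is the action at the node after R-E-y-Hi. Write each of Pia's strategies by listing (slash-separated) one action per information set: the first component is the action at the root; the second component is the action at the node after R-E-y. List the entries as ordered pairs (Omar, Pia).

(0,3) (0,3) (2,5) (2,5) (1,5) (1,5)

vs R/Hi: Pia plays R → Omar plays E at [R] → Omar plays x at [R-E] → (0, 3)
vs R/Lo: Pia plays R → Omar plays E at [R] → Omar plays x at [R-E] → (0, 3)
vs L/Hi: Pia plays L → (2, 5)
vs L/Lo: Pia plays L → (2, 5)
vs M/Hi: Pia plays M → (1, 5)
vs M/Lo: Pia plays M → (1, 5)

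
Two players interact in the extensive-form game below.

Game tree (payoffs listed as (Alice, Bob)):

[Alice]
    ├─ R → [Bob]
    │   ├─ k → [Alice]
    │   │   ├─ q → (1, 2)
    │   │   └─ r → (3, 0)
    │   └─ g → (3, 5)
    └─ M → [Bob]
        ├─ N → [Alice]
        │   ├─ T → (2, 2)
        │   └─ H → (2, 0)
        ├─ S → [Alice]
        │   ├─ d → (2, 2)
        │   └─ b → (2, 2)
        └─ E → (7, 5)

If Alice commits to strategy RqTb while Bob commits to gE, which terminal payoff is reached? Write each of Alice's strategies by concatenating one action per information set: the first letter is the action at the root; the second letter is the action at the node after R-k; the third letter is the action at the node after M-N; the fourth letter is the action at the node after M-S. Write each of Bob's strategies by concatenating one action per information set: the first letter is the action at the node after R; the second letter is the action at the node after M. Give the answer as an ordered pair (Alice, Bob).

(3, 5)

Trace the play path from the root:
  Alice plays R
  Bob plays g at [R]
→ terminal payoff (3, 5).
(Alice's choice at the node after R-k is never reached on this path, so it doesn't affect the outcome.)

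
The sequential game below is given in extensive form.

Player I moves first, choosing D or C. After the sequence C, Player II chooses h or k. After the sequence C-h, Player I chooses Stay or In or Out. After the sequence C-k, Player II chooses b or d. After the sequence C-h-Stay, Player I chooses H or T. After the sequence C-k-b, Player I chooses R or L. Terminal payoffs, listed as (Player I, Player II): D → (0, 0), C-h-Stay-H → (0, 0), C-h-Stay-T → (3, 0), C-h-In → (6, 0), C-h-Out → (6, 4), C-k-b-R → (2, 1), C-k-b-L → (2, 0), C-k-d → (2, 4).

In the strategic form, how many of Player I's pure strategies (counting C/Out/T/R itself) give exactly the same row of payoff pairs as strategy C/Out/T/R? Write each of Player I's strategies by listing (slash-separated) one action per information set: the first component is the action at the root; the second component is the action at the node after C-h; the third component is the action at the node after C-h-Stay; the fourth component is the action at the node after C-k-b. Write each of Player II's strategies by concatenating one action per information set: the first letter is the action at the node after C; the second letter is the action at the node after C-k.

2

Row for C/Out/T/R (columns hb, hd, kb, kd): (6,4) (6,4) (2,1) (2,4).
Under C/Out/T/R, Player I's choice at the node after C-h-Stay can never be reached regardless of what Player II does, so varying those choices leaves every outcome unchanged.
Holding the reachable choices fixed and varying the unreachable one freely already gives 2 equivalent strategies.
No other strategy reproduces this row, so those 2 are the full class: C/Out/H/R, C/Out/T/R.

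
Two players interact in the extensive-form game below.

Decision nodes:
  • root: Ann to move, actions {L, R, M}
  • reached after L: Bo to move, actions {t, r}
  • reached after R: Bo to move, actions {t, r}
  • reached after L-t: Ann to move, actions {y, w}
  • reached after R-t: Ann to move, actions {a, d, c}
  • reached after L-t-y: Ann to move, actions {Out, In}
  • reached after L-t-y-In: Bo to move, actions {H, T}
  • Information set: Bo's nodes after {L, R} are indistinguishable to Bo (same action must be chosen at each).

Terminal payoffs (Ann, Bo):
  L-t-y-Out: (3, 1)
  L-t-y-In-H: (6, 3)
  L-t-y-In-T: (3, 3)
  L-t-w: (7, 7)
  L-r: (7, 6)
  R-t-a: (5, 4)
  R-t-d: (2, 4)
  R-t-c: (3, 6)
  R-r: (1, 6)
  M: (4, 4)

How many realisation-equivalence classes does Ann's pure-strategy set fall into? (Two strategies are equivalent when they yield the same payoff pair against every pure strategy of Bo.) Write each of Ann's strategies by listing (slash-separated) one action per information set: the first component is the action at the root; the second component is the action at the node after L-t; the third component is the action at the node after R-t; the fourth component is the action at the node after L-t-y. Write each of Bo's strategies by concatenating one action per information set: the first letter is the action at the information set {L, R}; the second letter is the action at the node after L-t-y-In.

Ann has 36 pure strategies: L/y/a/Out, L/y/a/In, L/y/d/Out, L/y/d/In, L/y/c/Out, L/y/c/In, L/w/a/Out, L/w/a/In, L/w/d/Out, L/w/d/In, L/w/c/Out, L/w/c/In, R/y/a/Out, R/y/a/In, R/y/d/Out, R/y/d/In, R/y/c/Out, R/y/c/In, R/w/a/Out, R/w/a/In, R/w/d/Out, R/w/d/In, R/w/c/Out, R/w/c/In, M/y/a/Out, M/y/a/In, M/y/d/Out, M/y/d/In, M/y/c/Out, M/y/c/In, M/w/a/Out, M/w/a/In, M/w/d/Out, M/w/d/In, M/w/c/Out, M/w/c/In. Columns: tH, tT, rH, rT.
{L/y/a/Out, L/y/d/Out, L/y/c/Out} → row (3,1) (3,1) (7,6) (7,6)
{L/y/a/In, L/y/d/In, L/y/c/In} → row (6,3) (3,3) (7,6) (7,6)
{L/w/a/Out, L/w/a/In, L/w/d/Out, L/w/d/In, L/w/c/Out, L/w/c/In} → row (7,7) (7,7) (7,6) (7,6)
{R/y/a/Out, R/y/a/In, R/w/a/Out, R/w/a/In} → row (5,4) (5,4) (1,6) (1,6)
{R/y/d/Out, R/y/d/In, R/w/d/Out, R/w/d/In} → row (2,4) (2,4) (1,6) (1,6)
{R/y/c/Out, R/y/c/In, R/w/c/Out, R/w/c/In} → row (3,6) (3,6) (1,6) (1,6)
{M/y/a/Out, M/y/a/In, M/y/d/Out, M/y/d/In, M/y/c/Out, M/y/c/In, M/w/a/Out, M/w/a/In, M/w/d/Out, M/w/d/In, M/w/c/Out, M/w/c/In} → row (4,4) (4,4) (4,4) (4,4)
That's 7 distinct rows out of 36 strategies.

7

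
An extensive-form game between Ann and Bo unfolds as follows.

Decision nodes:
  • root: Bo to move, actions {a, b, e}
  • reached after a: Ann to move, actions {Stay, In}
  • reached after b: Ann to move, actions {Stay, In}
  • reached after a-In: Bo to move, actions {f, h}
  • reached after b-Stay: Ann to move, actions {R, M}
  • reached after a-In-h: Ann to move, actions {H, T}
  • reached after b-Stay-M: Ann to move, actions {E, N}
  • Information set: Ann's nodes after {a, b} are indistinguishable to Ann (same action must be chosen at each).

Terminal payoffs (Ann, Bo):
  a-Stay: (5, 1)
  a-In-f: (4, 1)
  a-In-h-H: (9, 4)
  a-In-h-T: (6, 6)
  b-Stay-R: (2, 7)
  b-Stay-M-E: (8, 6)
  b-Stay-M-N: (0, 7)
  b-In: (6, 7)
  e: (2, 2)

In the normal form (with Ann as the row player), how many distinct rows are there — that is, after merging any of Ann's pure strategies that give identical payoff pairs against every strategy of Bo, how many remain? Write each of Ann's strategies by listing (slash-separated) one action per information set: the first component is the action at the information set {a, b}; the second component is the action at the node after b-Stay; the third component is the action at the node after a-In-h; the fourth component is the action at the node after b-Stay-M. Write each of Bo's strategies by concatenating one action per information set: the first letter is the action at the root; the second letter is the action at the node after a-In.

Ann has 16 pure strategies: Stay/R/H/E, Stay/R/H/N, Stay/R/T/E, Stay/R/T/N, Stay/M/H/E, Stay/M/H/N, Stay/M/T/E, Stay/M/T/N, In/R/H/E, In/R/H/N, In/R/T/E, In/R/T/N, In/M/H/E, In/M/H/N, In/M/T/E, In/M/T/N. Columns: af, ah, bf, bh, ef, eh.
{Stay/R/H/E, Stay/R/H/N, Stay/R/T/E, Stay/R/T/N} → row (5,1) (5,1) (2,7) (2,7) (2,2) (2,2)
{Stay/M/H/E, Stay/M/T/E} → row (5,1) (5,1) (8,6) (8,6) (2,2) (2,2)
{Stay/M/H/N, Stay/M/T/N} → row (5,1) (5,1) (0,7) (0,7) (2,2) (2,2)
{In/R/H/E, In/R/H/N, In/M/H/E, In/M/H/N} → row (4,1) (9,4) (6,7) (6,7) (2,2) (2,2)
{In/R/T/E, In/R/T/N, In/M/T/E, In/M/T/N} → row (4,1) (6,6) (6,7) (6,7) (2,2) (2,2)
That's 5 distinct rows out of 16 strategies.

5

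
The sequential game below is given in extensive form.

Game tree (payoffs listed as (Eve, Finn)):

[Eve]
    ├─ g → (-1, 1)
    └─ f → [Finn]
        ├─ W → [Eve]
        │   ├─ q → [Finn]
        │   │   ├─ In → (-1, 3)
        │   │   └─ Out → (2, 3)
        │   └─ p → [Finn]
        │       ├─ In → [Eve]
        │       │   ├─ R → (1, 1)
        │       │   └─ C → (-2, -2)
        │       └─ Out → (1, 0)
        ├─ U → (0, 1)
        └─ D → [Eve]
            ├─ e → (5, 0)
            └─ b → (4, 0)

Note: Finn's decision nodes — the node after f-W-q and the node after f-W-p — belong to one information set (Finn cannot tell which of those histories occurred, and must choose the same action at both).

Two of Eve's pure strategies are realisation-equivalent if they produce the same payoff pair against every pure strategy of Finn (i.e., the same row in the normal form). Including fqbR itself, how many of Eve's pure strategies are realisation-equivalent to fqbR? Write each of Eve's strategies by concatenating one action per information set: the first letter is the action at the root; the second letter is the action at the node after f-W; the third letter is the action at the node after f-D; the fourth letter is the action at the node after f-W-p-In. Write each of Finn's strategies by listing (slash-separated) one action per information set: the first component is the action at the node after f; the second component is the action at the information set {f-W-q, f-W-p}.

2

Row for fqbR (columns W/In, W/Out, U/In, U/Out, D/In, D/Out): (-1,3) (2,3) (0,1) (0,1) (4,0) (4,0).
Under fqbR, Eve's choice at the node after f-W-p-In can never be reached regardless of what Finn does, so varying those choices leaves every outcome unchanged.
Holding the reachable choices fixed and varying the unreachable one freely already gives 2 equivalent strategies.
No other strategy reproduces this row, so those 2 are the full class: fqbR, fqbC.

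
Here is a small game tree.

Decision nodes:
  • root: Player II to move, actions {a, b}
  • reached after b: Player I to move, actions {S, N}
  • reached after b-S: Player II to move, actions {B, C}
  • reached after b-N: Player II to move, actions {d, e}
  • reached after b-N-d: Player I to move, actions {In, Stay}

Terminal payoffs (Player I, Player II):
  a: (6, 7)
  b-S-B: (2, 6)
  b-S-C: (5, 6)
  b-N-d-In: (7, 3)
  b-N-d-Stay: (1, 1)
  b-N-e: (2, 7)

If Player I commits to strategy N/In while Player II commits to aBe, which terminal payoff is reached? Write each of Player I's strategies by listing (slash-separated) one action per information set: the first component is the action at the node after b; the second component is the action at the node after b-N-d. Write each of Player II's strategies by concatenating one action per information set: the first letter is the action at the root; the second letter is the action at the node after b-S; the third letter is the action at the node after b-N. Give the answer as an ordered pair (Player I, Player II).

(6, 7)

Trace the play path from the root:
  Player II plays a
→ terminal payoff (6, 7).
(Player I's choice at the node after b is never reached on this path, so it doesn't affect the outcome.)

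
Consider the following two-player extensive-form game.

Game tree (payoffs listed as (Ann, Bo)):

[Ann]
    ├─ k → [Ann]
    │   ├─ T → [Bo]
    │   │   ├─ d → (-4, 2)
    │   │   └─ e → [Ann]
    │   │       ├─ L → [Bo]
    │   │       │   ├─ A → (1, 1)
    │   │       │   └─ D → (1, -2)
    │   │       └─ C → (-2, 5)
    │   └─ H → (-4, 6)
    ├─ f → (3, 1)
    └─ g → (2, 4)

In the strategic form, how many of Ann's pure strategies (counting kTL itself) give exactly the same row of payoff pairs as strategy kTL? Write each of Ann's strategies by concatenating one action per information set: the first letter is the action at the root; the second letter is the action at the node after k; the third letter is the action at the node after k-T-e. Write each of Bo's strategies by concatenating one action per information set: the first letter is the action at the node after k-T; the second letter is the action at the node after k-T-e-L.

1

Row for kTL (columns dA, dD, eA, eD): (-4,2) (-4,2) (1,1) (1,-2).
Every one of Ann's information sets is on the play path for some reply by Bo when Ann follows kTL.
Changing the action at any of them therefore changes at least one column, so only kTL itself gives this row.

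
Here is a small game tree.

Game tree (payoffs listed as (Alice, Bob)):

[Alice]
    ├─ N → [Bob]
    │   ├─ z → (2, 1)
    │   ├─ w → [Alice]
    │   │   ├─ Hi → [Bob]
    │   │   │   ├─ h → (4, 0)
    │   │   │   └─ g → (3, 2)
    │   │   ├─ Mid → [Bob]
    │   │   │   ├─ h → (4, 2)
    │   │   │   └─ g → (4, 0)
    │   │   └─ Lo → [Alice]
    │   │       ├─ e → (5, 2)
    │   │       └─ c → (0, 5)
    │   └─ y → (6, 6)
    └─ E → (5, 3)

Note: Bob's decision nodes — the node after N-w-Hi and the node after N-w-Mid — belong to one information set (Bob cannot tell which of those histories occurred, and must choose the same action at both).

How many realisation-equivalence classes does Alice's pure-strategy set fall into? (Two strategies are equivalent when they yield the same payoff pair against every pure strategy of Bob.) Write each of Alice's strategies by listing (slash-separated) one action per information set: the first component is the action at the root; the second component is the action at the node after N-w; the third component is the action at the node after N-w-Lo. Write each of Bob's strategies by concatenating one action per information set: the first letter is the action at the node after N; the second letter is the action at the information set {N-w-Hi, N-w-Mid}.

Alice has 12 pure strategies: N/Hi/e, N/Hi/c, N/Mid/e, N/Mid/c, N/Lo/e, N/Lo/c, E/Hi/e, E/Hi/c, E/Mid/e, E/Mid/c, E/Lo/e, E/Lo/c. Columns: zh, zg, wh, wg, yh, yg.
{N/Hi/e, N/Hi/c} → row (2,1) (2,1) (4,0) (3,2) (6,6) (6,6)
{N/Mid/e, N/Mid/c} → row (2,1) (2,1) (4,2) (4,0) (6,6) (6,6)
{N/Lo/e} → row (2,1) (2,1) (5,2) (5,2) (6,6) (6,6)
{N/Lo/c} → row (2,1) (2,1) (0,5) (0,5) (6,6) (6,6)
{E/Hi/e, E/Hi/c, E/Mid/e, E/Mid/c, E/Lo/e, E/Lo/c} → row (5,3) (5,3) (5,3) (5,3) (5,3) (5,3)
That's 5 distinct rows out of 12 strategies.

5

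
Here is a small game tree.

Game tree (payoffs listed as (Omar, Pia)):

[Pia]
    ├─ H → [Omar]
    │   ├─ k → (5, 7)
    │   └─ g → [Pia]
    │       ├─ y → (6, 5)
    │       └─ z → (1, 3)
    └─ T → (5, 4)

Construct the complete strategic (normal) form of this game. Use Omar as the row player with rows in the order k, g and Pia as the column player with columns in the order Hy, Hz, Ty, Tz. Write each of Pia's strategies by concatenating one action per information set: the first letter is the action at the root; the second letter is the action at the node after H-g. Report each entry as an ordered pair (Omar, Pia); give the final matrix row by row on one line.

Row k: Hy→(5,7), Hz→(5,7), Ty→(5,4), Tz→(5,4)
Row g: Hy→(6,5), Hz→(1,3), Ty→(5,4), Tz→(5,4)

k: (5,7) (5,7) (5,4) (5,4) | g: (6,5) (1,3) (5,4) (5,4)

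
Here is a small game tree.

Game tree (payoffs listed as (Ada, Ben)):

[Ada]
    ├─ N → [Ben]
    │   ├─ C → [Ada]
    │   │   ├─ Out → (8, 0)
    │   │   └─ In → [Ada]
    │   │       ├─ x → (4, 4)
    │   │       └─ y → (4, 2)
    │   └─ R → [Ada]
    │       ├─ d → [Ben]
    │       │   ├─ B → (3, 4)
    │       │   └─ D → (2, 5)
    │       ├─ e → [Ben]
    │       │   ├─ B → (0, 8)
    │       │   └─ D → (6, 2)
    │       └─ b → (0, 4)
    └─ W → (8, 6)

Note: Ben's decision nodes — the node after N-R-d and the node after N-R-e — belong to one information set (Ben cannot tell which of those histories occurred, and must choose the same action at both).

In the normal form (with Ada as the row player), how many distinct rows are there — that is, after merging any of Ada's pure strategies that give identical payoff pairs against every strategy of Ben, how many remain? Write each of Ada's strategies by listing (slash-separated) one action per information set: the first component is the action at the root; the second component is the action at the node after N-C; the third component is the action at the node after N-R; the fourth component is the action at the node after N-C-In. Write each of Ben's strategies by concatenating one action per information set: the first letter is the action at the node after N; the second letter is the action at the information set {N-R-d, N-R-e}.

Ada has 24 pure strategies: N/Out/d/x, N/Out/d/y, N/Out/e/x, N/Out/e/y, N/Out/b/x, N/Out/b/y, N/In/d/x, N/In/d/y, N/In/e/x, N/In/e/y, N/In/b/x, N/In/b/y, W/Out/d/x, W/Out/d/y, W/Out/e/x, W/Out/e/y, W/Out/b/x, W/Out/b/y, W/In/d/x, W/In/d/y, W/In/e/x, W/In/e/y, W/In/b/x, W/In/b/y. Columns: CB, CD, RB, RD.
{N/Out/d/x, N/Out/d/y} → row (8,0) (8,0) (3,4) (2,5)
{N/Out/e/x, N/Out/e/y} → row (8,0) (8,0) (0,8) (6,2)
{N/Out/b/x, N/Out/b/y} → row (8,0) (8,0) (0,4) (0,4)
{N/In/d/x} → row (4,4) (4,4) (3,4) (2,5)
{N/In/d/y} → row (4,2) (4,2) (3,4) (2,5)
{N/In/e/x} → row (4,4) (4,4) (0,8) (6,2)
{N/In/e/y} → row (4,2) (4,2) (0,8) (6,2)
{N/In/b/x} → row (4,4) (4,4) (0,4) (0,4)
{N/In/b/y} → row (4,2) (4,2) (0,4) (0,4)
{W/Out/d/x, W/Out/d/y, W/Out/e/x, W/Out/e/y, W/Out/b/x, W/Out/b/y, W/In/d/x, W/In/d/y, W/In/e/x, W/In/e/y, W/In/b/x, W/In/b/y} → row (8,6) (8,6) (8,6) (8,6)
That's 10 distinct rows out of 24 strategies.

10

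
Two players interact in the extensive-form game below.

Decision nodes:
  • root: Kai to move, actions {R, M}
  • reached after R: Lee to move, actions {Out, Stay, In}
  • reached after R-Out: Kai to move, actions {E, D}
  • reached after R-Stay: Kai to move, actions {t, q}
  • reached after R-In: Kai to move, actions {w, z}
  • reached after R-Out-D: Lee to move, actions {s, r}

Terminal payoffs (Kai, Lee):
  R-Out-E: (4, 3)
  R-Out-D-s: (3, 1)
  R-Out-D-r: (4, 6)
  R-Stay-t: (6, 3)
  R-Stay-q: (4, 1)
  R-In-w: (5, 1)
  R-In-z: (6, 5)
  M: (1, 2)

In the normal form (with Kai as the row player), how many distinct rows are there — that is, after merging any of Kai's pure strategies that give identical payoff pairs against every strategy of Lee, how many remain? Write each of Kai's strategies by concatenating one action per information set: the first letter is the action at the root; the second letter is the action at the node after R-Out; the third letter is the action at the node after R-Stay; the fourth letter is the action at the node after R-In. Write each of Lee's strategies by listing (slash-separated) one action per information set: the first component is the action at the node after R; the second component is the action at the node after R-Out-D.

9

Kai has 16 pure strategies: REtw, REtz, REqw, REqz, RDtw, RDtz, RDqw, RDqz, MEtw, MEtz, MEqw, MEqz, MDtw, MDtz, MDqw, MDqz. Columns: Out/s, Out/r, Stay/s, Stay/r, In/s, In/r.
{REtw} → row (4,3) (4,3) (6,3) (6,3) (5,1) (5,1)
{REtz} → row (4,3) (4,3) (6,3) (6,3) (6,5) (6,5)
{REqw} → row (4,3) (4,3) (4,1) (4,1) (5,1) (5,1)
{REqz} → row (4,3) (4,3) (4,1) (4,1) (6,5) (6,5)
{RDtw} → row (3,1) (4,6) (6,3) (6,3) (5,1) (5,1)
{RDtz} → row (3,1) (4,6) (6,3) (6,3) (6,5) (6,5)
{RDqw} → row (3,1) (4,6) (4,1) (4,1) (5,1) (5,1)
{RDqz} → row (3,1) (4,6) (4,1) (4,1) (6,5) (6,5)
{MEtw, MEtz, MEqw, MEqz, MDtw, MDtz, MDqw, MDqz} → row (1,2) (1,2) (1,2) (1,2) (1,2) (1,2)
That's 9 distinct rows out of 16 strategies.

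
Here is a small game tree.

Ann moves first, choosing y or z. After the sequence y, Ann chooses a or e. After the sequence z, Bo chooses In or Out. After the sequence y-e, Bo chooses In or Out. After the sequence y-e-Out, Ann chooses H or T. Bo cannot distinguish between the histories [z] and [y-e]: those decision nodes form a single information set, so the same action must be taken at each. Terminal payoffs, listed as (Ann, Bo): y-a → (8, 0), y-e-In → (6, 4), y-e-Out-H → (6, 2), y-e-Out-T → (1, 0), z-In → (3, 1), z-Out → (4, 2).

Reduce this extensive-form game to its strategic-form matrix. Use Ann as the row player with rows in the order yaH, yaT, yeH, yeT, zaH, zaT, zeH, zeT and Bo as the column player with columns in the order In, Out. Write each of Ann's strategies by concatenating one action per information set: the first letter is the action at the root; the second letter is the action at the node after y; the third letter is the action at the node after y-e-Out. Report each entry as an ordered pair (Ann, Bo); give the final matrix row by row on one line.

yaH: (8,0) (8,0) | yaT: (8,0) (8,0) | yeH: (6,4) (6,2) | yeT: (6,4) (1,0) | zaH: (3,1) (4,2) | zaT: (3,1) (4,2) | zeH: (3,1) (4,2) | zeT: (3,1) (4,2)

Row yaH: In→(8,0), Out→(8,0)
Row yaT: In→(8,0), Out→(8,0)
Row yeH: In→(6,4), Out→(6,2)
Row yeT: In→(6,4), Out→(1,0)
Row zaH: In→(3,1), Out→(4,2)
Row zaT: In→(3,1), Out→(4,2)
Row zeH: In→(3,1), Out→(4,2)
Row zeT: In→(3,1), Out→(4,2)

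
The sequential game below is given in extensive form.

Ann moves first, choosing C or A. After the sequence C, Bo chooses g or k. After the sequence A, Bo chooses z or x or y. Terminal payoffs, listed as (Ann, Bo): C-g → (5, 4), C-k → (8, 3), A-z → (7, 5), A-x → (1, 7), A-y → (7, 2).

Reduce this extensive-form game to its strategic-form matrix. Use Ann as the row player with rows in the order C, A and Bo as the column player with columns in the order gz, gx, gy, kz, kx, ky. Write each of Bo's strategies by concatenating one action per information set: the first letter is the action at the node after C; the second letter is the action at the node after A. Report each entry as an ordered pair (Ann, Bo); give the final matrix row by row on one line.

           gz       gx       gy       kz       kx       ky
   C    (5,4)    (5,4)    (5,4)    (8,3)    (8,3)    (8,3)
   A    (7,5)    (1,7)    (7,2)    (7,5)    (1,7)    (7,2)

C: (5,4) (5,4) (5,4) (8,3) (8,3) (8,3) | A: (7,5) (1,7) (7,2) (7,5) (1,7) (7,2)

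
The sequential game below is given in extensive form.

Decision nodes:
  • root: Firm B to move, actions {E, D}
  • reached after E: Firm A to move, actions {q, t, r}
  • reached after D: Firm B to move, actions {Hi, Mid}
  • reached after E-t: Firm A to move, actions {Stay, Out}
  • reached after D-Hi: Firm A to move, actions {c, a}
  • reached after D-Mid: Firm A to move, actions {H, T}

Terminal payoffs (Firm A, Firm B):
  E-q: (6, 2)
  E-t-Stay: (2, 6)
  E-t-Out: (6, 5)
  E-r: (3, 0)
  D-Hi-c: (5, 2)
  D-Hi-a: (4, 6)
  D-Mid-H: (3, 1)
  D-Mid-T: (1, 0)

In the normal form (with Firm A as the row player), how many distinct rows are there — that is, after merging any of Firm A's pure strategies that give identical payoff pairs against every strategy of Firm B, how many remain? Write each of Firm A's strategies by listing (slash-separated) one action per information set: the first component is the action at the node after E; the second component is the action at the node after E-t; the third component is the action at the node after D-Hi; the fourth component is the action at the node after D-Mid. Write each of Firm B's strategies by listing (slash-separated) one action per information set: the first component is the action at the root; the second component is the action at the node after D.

16

Firm A has 24 pure strategies: q/Stay/c/H, q/Stay/c/T, q/Stay/a/H, q/Stay/a/T, q/Out/c/H, q/Out/c/T, q/Out/a/H, q/Out/a/T, t/Stay/c/H, t/Stay/c/T, t/Stay/a/H, t/Stay/a/T, t/Out/c/H, t/Out/c/T, t/Out/a/H, t/Out/a/T, r/Stay/c/H, r/Stay/c/T, r/Stay/a/H, r/Stay/a/T, r/Out/c/H, r/Out/c/T, r/Out/a/H, r/Out/a/T. Columns: E/Hi, E/Mid, D/Hi, D/Mid.
{q/Stay/c/H, q/Out/c/H} → row (6,2) (6,2) (5,2) (3,1)
{q/Stay/c/T, q/Out/c/T} → row (6,2) (6,2) (5,2) (1,0)
{q/Stay/a/H, q/Out/a/H} → row (6,2) (6,2) (4,6) (3,1)
{q/Stay/a/T, q/Out/a/T} → row (6,2) (6,2) (4,6) (1,0)
{t/Stay/c/H} → row (2,6) (2,6) (5,2) (3,1)
{t/Stay/c/T} → row (2,6) (2,6) (5,2) (1,0)
{t/Stay/a/H} → row (2,6) (2,6) (4,6) (3,1)
{t/Stay/a/T} → row (2,6) (2,6) (4,6) (1,0)
{t/Out/c/H} → row (6,5) (6,5) (5,2) (3,1)
{t/Out/c/T} → row (6,5) (6,5) (5,2) (1,0)
{t/Out/a/H} → row (6,5) (6,5) (4,6) (3,1)
{t/Out/a/T} → row (6,5) (6,5) (4,6) (1,0)
{r/Stay/c/H, r/Out/c/H} → row (3,0) (3,0) (5,2) (3,1)
{r/Stay/c/T, r/Out/c/T} → row (3,0) (3,0) (5,2) (1,0)
{r/Stay/a/H, r/Out/a/H} → row (3,0) (3,0) (4,6) (3,1)
{r/Stay/a/T, r/Out/a/T} → row (3,0) (3,0) (4,6) (1,0)
That's 16 distinct rows out of 24 strategies.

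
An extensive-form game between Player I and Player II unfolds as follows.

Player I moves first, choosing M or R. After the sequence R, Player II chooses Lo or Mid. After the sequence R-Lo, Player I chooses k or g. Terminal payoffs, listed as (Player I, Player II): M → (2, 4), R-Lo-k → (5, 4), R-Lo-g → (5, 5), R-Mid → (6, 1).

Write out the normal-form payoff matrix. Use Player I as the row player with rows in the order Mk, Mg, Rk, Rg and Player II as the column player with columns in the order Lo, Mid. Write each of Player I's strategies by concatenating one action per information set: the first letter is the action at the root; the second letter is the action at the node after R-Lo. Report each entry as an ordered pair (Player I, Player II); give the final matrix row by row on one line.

Mk: (2,4) (2,4) | Mg: (2,4) (2,4) | Rk: (5,4) (6,1) | Rg: (5,5) (6,1)

Row Mk: Lo→(2,4), Mid→(2,4)
Row Mg: Lo→(2,4), Mid→(2,4)
Row Rk: Lo→(5,4), Mid→(6,1)
Row Rg: Lo→(5,5), Mid→(6,1)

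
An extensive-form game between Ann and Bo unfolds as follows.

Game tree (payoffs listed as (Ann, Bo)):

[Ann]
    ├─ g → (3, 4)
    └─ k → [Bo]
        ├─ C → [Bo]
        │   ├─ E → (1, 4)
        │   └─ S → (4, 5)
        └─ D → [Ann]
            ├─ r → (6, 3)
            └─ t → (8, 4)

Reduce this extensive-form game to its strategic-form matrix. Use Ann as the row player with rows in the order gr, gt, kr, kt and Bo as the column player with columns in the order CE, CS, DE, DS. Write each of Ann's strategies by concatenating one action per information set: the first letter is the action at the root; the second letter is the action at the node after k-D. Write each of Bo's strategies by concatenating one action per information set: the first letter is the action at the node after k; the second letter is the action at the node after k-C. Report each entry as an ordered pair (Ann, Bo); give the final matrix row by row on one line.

gr: (3,4) (3,4) (3,4) (3,4) | gt: (3,4) (3,4) (3,4) (3,4) | kr: (1,4) (4,5) (6,3) (6,3) | kt: (1,4) (4,5) (8,4) (8,4)

Row gr: CE→(3,4), CS→(3,4), DE→(3,4), DS→(3,4)
Row gt: CE→(3,4), CS→(3,4), DE→(3,4), DS→(3,4)
Row kr: CE→(1,4), CS→(4,5), DE→(6,3), DS→(6,3)
Row kt: CE→(1,4), CS→(4,5), DE→(8,4), DS→(8,4)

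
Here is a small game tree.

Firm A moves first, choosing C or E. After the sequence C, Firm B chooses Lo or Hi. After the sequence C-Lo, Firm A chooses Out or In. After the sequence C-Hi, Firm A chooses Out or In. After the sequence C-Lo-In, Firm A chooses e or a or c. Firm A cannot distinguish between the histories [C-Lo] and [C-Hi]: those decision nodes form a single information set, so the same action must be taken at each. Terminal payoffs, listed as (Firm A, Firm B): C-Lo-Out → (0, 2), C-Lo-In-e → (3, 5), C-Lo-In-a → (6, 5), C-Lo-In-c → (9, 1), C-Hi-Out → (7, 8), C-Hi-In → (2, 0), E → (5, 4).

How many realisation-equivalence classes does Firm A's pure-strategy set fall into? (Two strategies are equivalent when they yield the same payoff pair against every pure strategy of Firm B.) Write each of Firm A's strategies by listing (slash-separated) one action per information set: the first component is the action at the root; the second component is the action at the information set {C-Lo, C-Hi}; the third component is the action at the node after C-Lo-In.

5

Firm A has 12 pure strategies: C/Out/e, C/Out/a, C/Out/c, C/In/e, C/In/a, C/In/c, E/Out/e, E/Out/a, E/Out/c, E/In/e, E/In/a, E/In/c. Columns: Lo, Hi.
{C/Out/e, C/Out/a, C/Out/c} → row (0,2) (7,8)
{C/In/e} → row (3,5) (2,0)
{C/In/a} → row (6,5) (2,0)
{C/In/c} → row (9,1) (2,0)
{E/Out/e, E/Out/a, E/Out/c, E/In/e, E/In/a, E/In/c} → row (5,4) (5,4)
That's 5 distinct rows out of 12 strategies.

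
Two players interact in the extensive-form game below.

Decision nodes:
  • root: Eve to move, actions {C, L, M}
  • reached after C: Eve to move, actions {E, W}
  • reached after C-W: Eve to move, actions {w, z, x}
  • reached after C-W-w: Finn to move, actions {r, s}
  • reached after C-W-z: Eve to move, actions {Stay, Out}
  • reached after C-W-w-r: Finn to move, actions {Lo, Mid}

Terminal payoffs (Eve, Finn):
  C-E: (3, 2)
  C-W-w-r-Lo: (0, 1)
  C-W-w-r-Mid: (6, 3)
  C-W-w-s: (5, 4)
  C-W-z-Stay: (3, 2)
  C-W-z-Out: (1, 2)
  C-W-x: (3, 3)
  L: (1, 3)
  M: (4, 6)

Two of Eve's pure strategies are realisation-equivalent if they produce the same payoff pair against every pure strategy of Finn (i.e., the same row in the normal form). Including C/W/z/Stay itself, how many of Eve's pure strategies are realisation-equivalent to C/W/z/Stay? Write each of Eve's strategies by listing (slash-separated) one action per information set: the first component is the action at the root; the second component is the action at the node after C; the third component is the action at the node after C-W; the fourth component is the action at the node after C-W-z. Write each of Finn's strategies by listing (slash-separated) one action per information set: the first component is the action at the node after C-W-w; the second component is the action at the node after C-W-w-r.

Row for C/W/z/Stay (columns r/Lo, r/Mid, s/Lo, s/Mid): (3,2) (3,2) (3,2) (3,2).
Every one of Eve's information sets is on the play path for some reply by Finn when Eve follows C/W/z/Stay.
Even so, C/E/w/Stay, C/E/w/Out, C/E/z/Stay, C/E/z/Out, C/E/x/Stay, C/E/x/Out happen to produce the same payoff in every column — so 7 strategies share this row.

7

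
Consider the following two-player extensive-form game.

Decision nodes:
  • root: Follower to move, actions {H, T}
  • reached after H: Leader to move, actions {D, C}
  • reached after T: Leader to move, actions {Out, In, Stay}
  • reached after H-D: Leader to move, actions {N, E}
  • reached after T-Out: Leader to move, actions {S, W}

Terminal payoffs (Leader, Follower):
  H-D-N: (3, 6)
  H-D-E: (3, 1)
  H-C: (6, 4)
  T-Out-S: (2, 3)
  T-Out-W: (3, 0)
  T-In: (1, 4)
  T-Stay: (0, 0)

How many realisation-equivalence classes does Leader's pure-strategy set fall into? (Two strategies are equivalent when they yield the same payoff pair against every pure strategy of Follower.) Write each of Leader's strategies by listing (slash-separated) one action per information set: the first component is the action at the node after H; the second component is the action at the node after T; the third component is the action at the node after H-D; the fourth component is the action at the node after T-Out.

12

Leader has 24 pure strategies: D/Out/N/S, D/Out/N/W, D/Out/E/S, D/Out/E/W, D/In/N/S, D/In/N/W, D/In/E/S, D/In/E/W, D/Stay/N/S, D/Stay/N/W, D/Stay/E/S, D/Stay/E/W, C/Out/N/S, C/Out/N/W, C/Out/E/S, C/Out/E/W, C/In/N/S, C/In/N/W, C/In/E/S, C/In/E/W, C/Stay/N/S, C/Stay/N/W, C/Stay/E/S, C/Stay/E/W. Columns: H, T.
{D/Out/N/S} → row (3,6) (2,3)
{D/Out/N/W} → row (3,6) (3,0)
{D/Out/E/S} → row (3,1) (2,3)
{D/Out/E/W} → row (3,1) (3,0)
{D/In/N/S, D/In/N/W} → row (3,6) (1,4)
{D/In/E/S, D/In/E/W} → row (3,1) (1,4)
{D/Stay/N/S, D/Stay/N/W} → row (3,6) (0,0)
{D/Stay/E/S, D/Stay/E/W} → row (3,1) (0,0)
{C/Out/N/S, C/Out/E/S} → row (6,4) (2,3)
{C/Out/N/W, C/Out/E/W} → row (6,4) (3,0)
{C/In/N/S, C/In/N/W, C/In/E/S, C/In/E/W} → row (6,4) (1,4)
{C/Stay/N/S, C/Stay/N/W, C/Stay/E/S, C/Stay/E/W} → row (6,4) (0,0)
That's 12 distinct rows out of 24 strategies.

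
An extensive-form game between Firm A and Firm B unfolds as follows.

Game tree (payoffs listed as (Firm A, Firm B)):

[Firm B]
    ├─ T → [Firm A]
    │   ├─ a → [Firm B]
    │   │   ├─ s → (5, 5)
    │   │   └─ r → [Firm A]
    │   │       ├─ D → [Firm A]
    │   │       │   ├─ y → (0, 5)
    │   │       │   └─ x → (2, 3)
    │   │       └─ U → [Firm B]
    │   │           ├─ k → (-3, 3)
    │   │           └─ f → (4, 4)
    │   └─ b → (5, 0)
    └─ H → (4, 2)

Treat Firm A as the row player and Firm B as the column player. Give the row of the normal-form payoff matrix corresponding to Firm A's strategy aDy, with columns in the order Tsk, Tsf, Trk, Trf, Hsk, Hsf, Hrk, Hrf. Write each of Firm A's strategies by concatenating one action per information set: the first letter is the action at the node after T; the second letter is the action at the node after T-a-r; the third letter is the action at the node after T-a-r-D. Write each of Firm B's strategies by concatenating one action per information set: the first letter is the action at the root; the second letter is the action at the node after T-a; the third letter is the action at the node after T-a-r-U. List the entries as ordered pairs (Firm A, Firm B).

(5,5) (5,5) (0,5) (0,5) (4,2) (4,2) (4,2) (4,2)

vs Tsk: Firm B plays T → Firm A plays a at [T] → Firm B plays s at [T-a] → (5, 5)
vs Tsf: Firm B plays T → Firm A plays a at [T] → Firm B plays s at [T-a] → (5, 5)
vs Trk: Firm B plays T → Firm A plays a at [T] → Firm B plays r at [T-a] → Firm A plays D at [T-a-r] → Firm A plays y at [T-a-r-D] → (0, 5)
vs Trf: Firm B plays T → Firm A plays a at [T] → Firm B plays r at [T-a] → Firm A plays D at [T-a-r] → Firm A plays y at [T-a-r-D] → (0, 5)
vs Hsk: Firm B plays H → (4, 2)
vs Hsf: Firm B plays H → (4, 2)
vs Hrk: Firm B plays H → (4, 2)
vs Hrf: Firm B plays H → (4, 2)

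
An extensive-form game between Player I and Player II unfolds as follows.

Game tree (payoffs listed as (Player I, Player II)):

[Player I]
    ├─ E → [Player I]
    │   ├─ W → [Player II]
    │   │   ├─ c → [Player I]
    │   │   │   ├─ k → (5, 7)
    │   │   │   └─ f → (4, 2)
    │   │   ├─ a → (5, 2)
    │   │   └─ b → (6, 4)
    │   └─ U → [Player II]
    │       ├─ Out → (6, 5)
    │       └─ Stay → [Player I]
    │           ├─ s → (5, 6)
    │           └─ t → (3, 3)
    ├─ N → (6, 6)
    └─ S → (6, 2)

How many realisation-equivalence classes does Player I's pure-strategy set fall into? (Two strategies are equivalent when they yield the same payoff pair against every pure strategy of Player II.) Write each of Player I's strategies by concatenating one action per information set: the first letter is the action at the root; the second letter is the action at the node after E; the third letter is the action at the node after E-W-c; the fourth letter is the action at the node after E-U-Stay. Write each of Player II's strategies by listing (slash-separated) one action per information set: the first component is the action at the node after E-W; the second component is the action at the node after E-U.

6

Player I has 24 pure strategies: EWks, EWkt, EWfs, EWft, EUks, EUkt, EUfs, EUft, NWks, NWkt, NWfs, NWft, NUks, NUkt, NUfs, NUft, SWks, SWkt, SWfs, SWft, SUks, SUkt, SUfs, SUft. Columns: c/Out, c/Stay, a/Out, a/Stay, b/Out, b/Stay.
{EWks, EWkt} → row (5,7) (5,7) (5,2) (5,2) (6,4) (6,4)
{EWfs, EWft} → row (4,2) (4,2) (5,2) (5,2) (6,4) (6,4)
{EUks, EUfs} → row (6,5) (5,6) (6,5) (5,6) (6,5) (5,6)
{EUkt, EUft} → row (6,5) (3,3) (6,5) (3,3) (6,5) (3,3)
{NWks, NWkt, NWfs, NWft, NUks, NUkt, NUfs, NUft} → row (6,6) (6,6) (6,6) (6,6) (6,6) (6,6)
{SWks, SWkt, SWfs, SWft, SUks, SUkt, SUfs, SUft} → row (6,2) (6,2) (6,2) (6,2) (6,2) (6,2)
That's 6 distinct rows out of 24 strategies.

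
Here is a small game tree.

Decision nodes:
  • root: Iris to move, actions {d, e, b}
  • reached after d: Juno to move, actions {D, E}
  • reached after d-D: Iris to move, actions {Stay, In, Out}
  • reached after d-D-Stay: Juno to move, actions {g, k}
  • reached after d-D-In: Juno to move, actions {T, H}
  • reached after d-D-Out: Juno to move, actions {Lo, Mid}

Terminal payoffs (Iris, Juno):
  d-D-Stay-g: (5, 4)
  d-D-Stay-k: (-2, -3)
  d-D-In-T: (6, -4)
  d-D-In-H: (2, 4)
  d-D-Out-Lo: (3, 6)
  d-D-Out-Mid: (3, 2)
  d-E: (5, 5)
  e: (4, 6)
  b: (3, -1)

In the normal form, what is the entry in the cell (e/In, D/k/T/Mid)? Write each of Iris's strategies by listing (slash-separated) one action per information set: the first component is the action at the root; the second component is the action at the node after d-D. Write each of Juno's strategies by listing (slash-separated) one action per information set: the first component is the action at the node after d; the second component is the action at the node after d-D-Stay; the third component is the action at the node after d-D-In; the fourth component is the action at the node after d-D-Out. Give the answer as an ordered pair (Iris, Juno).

(4, 6)

Trace the play path from the root:
  Iris plays e
→ terminal payoff (4, 6).
(Iris's choice at the node after d-D is never reached on this path, so it doesn't affect the outcome.)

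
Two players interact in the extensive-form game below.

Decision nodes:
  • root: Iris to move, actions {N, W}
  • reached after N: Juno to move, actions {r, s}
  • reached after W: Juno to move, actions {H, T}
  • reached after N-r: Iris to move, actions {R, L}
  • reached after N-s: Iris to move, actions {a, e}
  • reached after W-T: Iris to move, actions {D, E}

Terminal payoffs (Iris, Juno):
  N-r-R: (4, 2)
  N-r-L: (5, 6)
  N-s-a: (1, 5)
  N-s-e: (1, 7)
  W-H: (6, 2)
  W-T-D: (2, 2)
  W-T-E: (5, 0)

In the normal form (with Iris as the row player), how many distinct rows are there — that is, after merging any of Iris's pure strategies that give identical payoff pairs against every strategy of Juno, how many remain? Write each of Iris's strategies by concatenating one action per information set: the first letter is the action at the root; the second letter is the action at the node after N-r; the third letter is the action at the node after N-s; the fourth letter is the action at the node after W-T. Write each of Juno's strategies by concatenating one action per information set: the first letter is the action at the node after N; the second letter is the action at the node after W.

6

Iris has 16 pure strategies: NRaD, NRaE, NReD, NReE, NLaD, NLaE, NLeD, NLeE, WRaD, WRaE, WReD, WReE, WLaD, WLaE, WLeD, WLeE. Columns: rH, rT, sH, sT.
{NRaD, NRaE} → row (4,2) (4,2) (1,5) (1,5)
{NReD, NReE} → row (4,2) (4,2) (1,7) (1,7)
{NLaD, NLaE} → row (5,6) (5,6) (1,5) (1,5)
{NLeD, NLeE} → row (5,6) (5,6) (1,7) (1,7)
{WRaD, WReD, WLaD, WLeD} → row (6,2) (2,2) (6,2) (2,2)
{WRaE, WReE, WLaE, WLeE} → row (6,2) (5,0) (6,2) (5,0)
That's 6 distinct rows out of 16 strategies.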